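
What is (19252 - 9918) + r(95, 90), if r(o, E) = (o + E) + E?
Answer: 9609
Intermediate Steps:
r(o, E) = o + 2*E (r(o, E) = (E + o) + E = o + 2*E)
(19252 - 9918) + r(95, 90) = (19252 - 9918) + (95 + 2*90) = 9334 + (95 + 180) = 9334 + 275 = 9609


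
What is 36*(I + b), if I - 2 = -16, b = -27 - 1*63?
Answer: -3744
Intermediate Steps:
b = -90 (b = -27 - 63 = -90)
I = -14 (I = 2 - 16 = -14)
36*(I + b) = 36*(-14 - 90) = 36*(-104) = -3744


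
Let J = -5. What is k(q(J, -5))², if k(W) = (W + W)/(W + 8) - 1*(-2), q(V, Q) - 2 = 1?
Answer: 784/121 ≈ 6.4793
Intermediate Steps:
q(V, Q) = 3 (q(V, Q) = 2 + 1 = 3)
k(W) = 2 + 2*W/(8 + W) (k(W) = (2*W)/(8 + W) + 2 = 2*W/(8 + W) + 2 = 2 + 2*W/(8 + W))
k(q(J, -5))² = (4*(4 + 3)/(8 + 3))² = (4*7/11)² = (4*(1/11)*7)² = (28/11)² = 784/121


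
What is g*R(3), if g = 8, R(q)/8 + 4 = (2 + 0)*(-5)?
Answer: -896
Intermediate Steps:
R(q) = -112 (R(q) = -32 + 8*((2 + 0)*(-5)) = -32 + 8*(2*(-5)) = -32 + 8*(-10) = -32 - 80 = -112)
g*R(3) = 8*(-112) = -896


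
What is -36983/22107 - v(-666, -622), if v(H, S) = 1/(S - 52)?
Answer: -24904435/14900118 ≈ -1.6714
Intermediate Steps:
v(H, S) = 1/(-52 + S)
-36983/22107 - v(-666, -622) = -36983/22107 - 1/(-52 - 622) = -36983*1/22107 - 1/(-674) = -36983/22107 - 1*(-1/674) = -36983/22107 + 1/674 = -24904435/14900118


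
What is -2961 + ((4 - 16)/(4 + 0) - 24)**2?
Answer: -2232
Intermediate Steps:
-2961 + ((4 - 16)/(4 + 0) - 24)**2 = -2961 + (-12/4 - 24)**2 = -2961 + (-12*1/4 - 24)**2 = -2961 + (-3 - 24)**2 = -2961 + (-27)**2 = -2961 + 729 = -2232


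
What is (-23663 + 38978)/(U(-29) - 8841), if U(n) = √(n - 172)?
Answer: -45133305/26054494 - 5105*I*√201/26054494 ≈ -1.7323 - 0.0027779*I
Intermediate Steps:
U(n) = √(-172 + n)
(-23663 + 38978)/(U(-29) - 8841) = (-23663 + 38978)/(√(-172 - 29) - 8841) = 15315/(√(-201) - 8841) = 15315/(I*√201 - 8841) = 15315/(-8841 + I*√201)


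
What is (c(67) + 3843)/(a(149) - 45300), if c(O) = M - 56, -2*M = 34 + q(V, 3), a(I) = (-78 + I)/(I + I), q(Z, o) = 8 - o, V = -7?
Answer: -1122715/13499329 ≈ -0.083168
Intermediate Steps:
a(I) = (-78 + I)/(2*I) (a(I) = (-78 + I)/((2*I)) = (-78 + I)*(1/(2*I)) = (-78 + I)/(2*I))
M = -39/2 (M = -(34 + (8 - 1*3))/2 = -(34 + (8 - 3))/2 = -(34 + 5)/2 = -1/2*39 = -39/2 ≈ -19.500)
c(O) = -151/2 (c(O) = -39/2 - 56 = -151/2)
(c(67) + 3843)/(a(149) - 45300) = (-151/2 + 3843)/((1/2)*(-78 + 149)/149 - 45300) = 7535/(2*((1/2)*(1/149)*71 - 45300)) = 7535/(2*(71/298 - 45300)) = 7535/(2*(-13499329/298)) = (7535/2)*(-298/13499329) = -1122715/13499329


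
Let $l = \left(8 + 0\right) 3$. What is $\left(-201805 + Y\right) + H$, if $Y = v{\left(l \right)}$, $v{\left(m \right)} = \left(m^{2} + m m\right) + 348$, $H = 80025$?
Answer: $-120280$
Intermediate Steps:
$l = 24$ ($l = 8 \cdot 3 = 24$)
$v{\left(m \right)} = 348 + 2 m^{2}$ ($v{\left(m \right)} = \left(m^{2} + m^{2}\right) + 348 = 2 m^{2} + 348 = 348 + 2 m^{2}$)
$Y = 1500$ ($Y = 348 + 2 \cdot 24^{2} = 348 + 2 \cdot 576 = 348 + 1152 = 1500$)
$\left(-201805 + Y\right) + H = \left(-201805 + 1500\right) + 80025 = -200305 + 80025 = -120280$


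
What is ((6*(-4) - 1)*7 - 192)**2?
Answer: 134689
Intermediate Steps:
((6*(-4) - 1)*7 - 192)**2 = ((-24 - 1)*7 - 192)**2 = (-25*7 - 192)**2 = (-175 - 192)**2 = (-367)**2 = 134689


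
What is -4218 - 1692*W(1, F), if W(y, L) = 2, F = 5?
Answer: -7602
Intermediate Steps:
-4218 - 1692*W(1, F) = -4218 - 1692*2 = -4218 - 3384 = -7602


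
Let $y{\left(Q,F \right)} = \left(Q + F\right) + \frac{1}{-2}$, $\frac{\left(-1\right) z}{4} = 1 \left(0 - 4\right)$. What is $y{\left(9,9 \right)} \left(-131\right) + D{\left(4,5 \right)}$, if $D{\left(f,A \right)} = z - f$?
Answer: $- \frac{4561}{2} \approx -2280.5$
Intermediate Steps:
$z = 16$ ($z = - 4 \cdot 1 \left(0 - 4\right) = - 4 \cdot 1 \left(-4\right) = \left(-4\right) \left(-4\right) = 16$)
$y{\left(Q,F \right)} = - \frac{1}{2} + F + Q$ ($y{\left(Q,F \right)} = \left(F + Q\right) - \frac{1}{2} = - \frac{1}{2} + F + Q$)
$D{\left(f,A \right)} = 16 - f$
$y{\left(9,9 \right)} \left(-131\right) + D{\left(4,5 \right)} = \left(- \frac{1}{2} + 9 + 9\right) \left(-131\right) + \left(16 - 4\right) = \frac{35}{2} \left(-131\right) + \left(16 - 4\right) = - \frac{4585}{2} + 12 = - \frac{4561}{2}$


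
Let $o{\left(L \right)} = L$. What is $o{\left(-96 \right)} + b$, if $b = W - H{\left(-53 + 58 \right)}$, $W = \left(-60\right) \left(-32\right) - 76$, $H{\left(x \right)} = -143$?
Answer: $1891$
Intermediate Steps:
$W = 1844$ ($W = 1920 - 76 = 1844$)
$b = 1987$ ($b = 1844 - -143 = 1844 + 143 = 1987$)
$o{\left(-96 \right)} + b = -96 + 1987 = 1891$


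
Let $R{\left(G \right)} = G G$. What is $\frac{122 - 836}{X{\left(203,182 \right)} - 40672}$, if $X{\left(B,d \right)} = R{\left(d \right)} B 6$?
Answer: $- \frac{357}{20152180} \approx -1.7715 \cdot 10^{-5}$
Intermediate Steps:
$R{\left(G \right)} = G^{2}$
$X{\left(B,d \right)} = 6 B d^{2}$ ($X{\left(B,d \right)} = d^{2} B 6 = B d^{2} \cdot 6 = 6 B d^{2}$)
$\frac{122 - 836}{X{\left(203,182 \right)} - 40672} = \frac{122 - 836}{6 \cdot 203 \cdot 182^{2} - 40672} = \frac{122 - 836}{6 \cdot 203 \cdot 33124 - 40672} = - \frac{714}{40345032 - 40672} = - \frac{714}{40304360} = \left(-714\right) \frac{1}{40304360} = - \frac{357}{20152180}$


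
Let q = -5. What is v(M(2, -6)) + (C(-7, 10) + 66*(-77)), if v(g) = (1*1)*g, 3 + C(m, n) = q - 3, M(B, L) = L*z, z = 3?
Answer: -5111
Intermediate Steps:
M(B, L) = 3*L (M(B, L) = L*3 = 3*L)
C(m, n) = -11 (C(m, n) = -3 + (-5 - 3) = -3 - 8 = -11)
v(g) = g (v(g) = 1*g = g)
v(M(2, -6)) + (C(-7, 10) + 66*(-77)) = 3*(-6) + (-11 + 66*(-77)) = -18 + (-11 - 5082) = -18 - 5093 = -5111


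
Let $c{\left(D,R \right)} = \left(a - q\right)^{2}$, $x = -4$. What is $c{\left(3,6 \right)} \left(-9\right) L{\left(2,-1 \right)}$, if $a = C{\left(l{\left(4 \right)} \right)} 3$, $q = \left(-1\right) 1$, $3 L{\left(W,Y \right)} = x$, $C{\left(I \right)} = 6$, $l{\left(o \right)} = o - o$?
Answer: $4332$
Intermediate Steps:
$l{\left(o \right)} = 0$
$L{\left(W,Y \right)} = - \frac{4}{3}$ ($L{\left(W,Y \right)} = \frac{1}{3} \left(-4\right) = - \frac{4}{3}$)
$q = -1$
$a = 18$ ($a = 6 \cdot 3 = 18$)
$c{\left(D,R \right)} = 361$ ($c{\left(D,R \right)} = \left(18 - -1\right)^{2} = \left(18 + 1\right)^{2} = 19^{2} = 361$)
$c{\left(3,6 \right)} \left(-9\right) L{\left(2,-1 \right)} = 361 \left(-9\right) \left(- \frac{4}{3}\right) = \left(-3249\right) \left(- \frac{4}{3}\right) = 4332$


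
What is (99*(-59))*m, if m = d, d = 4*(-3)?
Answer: 70092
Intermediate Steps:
d = -12
m = -12
(99*(-59))*m = (99*(-59))*(-12) = -5841*(-12) = 70092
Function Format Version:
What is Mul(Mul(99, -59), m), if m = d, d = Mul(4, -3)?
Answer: 70092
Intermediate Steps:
d = -12
m = -12
Mul(Mul(99, -59), m) = Mul(Mul(99, -59), -12) = Mul(-5841, -12) = 70092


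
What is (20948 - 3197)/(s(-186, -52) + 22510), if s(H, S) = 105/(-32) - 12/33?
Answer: 6248352/7922237 ≈ 0.78871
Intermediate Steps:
s(H, S) = -1283/352 (s(H, S) = 105*(-1/32) - 12*1/33 = -105/32 - 4/11 = -1283/352)
(20948 - 3197)/(s(-186, -52) + 22510) = (20948 - 3197)/(-1283/352 + 22510) = 17751/(7922237/352) = 17751*(352/7922237) = 6248352/7922237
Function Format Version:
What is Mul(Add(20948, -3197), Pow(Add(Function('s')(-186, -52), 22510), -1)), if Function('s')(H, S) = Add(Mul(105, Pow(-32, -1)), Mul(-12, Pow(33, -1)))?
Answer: Rational(6248352, 7922237) ≈ 0.78871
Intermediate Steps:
Function('s')(H, S) = Rational(-1283, 352) (Function('s')(H, S) = Add(Mul(105, Rational(-1, 32)), Mul(-12, Rational(1, 33))) = Add(Rational(-105, 32), Rational(-4, 11)) = Rational(-1283, 352))
Mul(Add(20948, -3197), Pow(Add(Function('s')(-186, -52), 22510), -1)) = Mul(Add(20948, -3197), Pow(Add(Rational(-1283, 352), 22510), -1)) = Mul(17751, Pow(Rational(7922237, 352), -1)) = Mul(17751, Rational(352, 7922237)) = Rational(6248352, 7922237)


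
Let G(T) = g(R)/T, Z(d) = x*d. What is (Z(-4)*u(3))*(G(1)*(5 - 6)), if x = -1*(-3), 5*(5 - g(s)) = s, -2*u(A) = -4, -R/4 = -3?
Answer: 312/5 ≈ 62.400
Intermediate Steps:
R = 12 (R = -4*(-3) = 12)
u(A) = 2 (u(A) = -½*(-4) = 2)
g(s) = 5 - s/5
x = 3
Z(d) = 3*d
G(T) = 13/(5*T) (G(T) = (5 - ⅕*12)/T = (5 - 12/5)/T = 13/(5*T))
(Z(-4)*u(3))*(G(1)*(5 - 6)) = ((3*(-4))*2)*(((13/5)/1)*(5 - 6)) = (-12*2)*(((13/5)*1)*(-1)) = -312*(-1)/5 = -24*(-13/5) = 312/5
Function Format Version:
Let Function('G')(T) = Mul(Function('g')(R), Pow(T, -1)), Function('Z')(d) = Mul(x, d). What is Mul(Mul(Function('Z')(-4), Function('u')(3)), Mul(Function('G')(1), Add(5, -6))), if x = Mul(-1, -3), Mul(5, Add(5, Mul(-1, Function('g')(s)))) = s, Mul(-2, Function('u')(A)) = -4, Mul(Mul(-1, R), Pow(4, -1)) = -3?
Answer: Rational(312, 5) ≈ 62.400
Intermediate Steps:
R = 12 (R = Mul(-4, -3) = 12)
Function('u')(A) = 2 (Function('u')(A) = Mul(Rational(-1, 2), -4) = 2)
Function('g')(s) = Add(5, Mul(Rational(-1, 5), s))
x = 3
Function('Z')(d) = Mul(3, d)
Function('G')(T) = Mul(Rational(13, 5), Pow(T, -1)) (Function('G')(T) = Mul(Add(5, Mul(Rational(-1, 5), 12)), Pow(T, -1)) = Mul(Add(5, Rational(-12, 5)), Pow(T, -1)) = Mul(Rational(13, 5), Pow(T, -1)))
Mul(Mul(Function('Z')(-4), Function('u')(3)), Mul(Function('G')(1), Add(5, -6))) = Mul(Mul(Mul(3, -4), 2), Mul(Mul(Rational(13, 5), Pow(1, -1)), Add(5, -6))) = Mul(Mul(-12, 2), Mul(Mul(Rational(13, 5), 1), -1)) = Mul(-24, Mul(Rational(13, 5), -1)) = Mul(-24, Rational(-13, 5)) = Rational(312, 5)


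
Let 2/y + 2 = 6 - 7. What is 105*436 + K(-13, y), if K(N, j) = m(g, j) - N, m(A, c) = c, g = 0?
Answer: 137377/3 ≈ 45792.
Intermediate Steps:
y = -⅔ (y = 2/(-2 + (6 - 7)) = 2/(-2 - 1) = 2/(-3) = 2*(-⅓) = -⅔ ≈ -0.66667)
K(N, j) = j - N
105*436 + K(-13, y) = 105*436 + (-⅔ - 1*(-13)) = 45780 + (-⅔ + 13) = 45780 + 37/3 = 137377/3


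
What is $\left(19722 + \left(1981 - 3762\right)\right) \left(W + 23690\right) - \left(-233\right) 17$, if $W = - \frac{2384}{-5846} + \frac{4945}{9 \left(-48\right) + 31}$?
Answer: $\frac{497932296625210}{1172123} \approx 4.2481 \cdot 10^{8}$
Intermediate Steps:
$W = - \frac{13976243}{1172123}$ ($W = \left(-2384\right) \left(- \frac{1}{5846}\right) + \frac{4945}{-432 + 31} = \frac{1192}{2923} + \frac{4945}{-401} = \frac{1192}{2923} + 4945 \left(- \frac{1}{401}\right) = \frac{1192}{2923} - \frac{4945}{401} = - \frac{13976243}{1172123} \approx -11.924$)
$\left(19722 + \left(1981 - 3762\right)\right) \left(W + 23690\right) - \left(-233\right) 17 = \left(19722 + \left(1981 - 3762\right)\right) \left(- \frac{13976243}{1172123} + 23690\right) - \left(-233\right) 17 = \left(19722 - 1781\right) \frac{27753617627}{1172123} - -3961 = 17941 \cdot \frac{27753617627}{1172123} + 3961 = \frac{497927653846007}{1172123} + 3961 = \frac{497932296625210}{1172123}$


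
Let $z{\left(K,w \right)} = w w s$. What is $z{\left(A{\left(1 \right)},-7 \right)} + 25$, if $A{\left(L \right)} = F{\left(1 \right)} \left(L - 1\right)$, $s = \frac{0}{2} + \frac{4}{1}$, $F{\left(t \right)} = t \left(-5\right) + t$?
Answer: $221$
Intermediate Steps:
$F{\left(t \right)} = - 4 t$ ($F{\left(t \right)} = - 5 t + t = - 4 t$)
$s = 4$ ($s = 0 \cdot \frac{1}{2} + 4 \cdot 1 = 0 + 4 = 4$)
$A{\left(L \right)} = 4 - 4 L$ ($A{\left(L \right)} = \left(-4\right) 1 \left(L - 1\right) = - 4 \left(-1 + L\right) = 4 - 4 L$)
$z{\left(K,w \right)} = 4 w^{2}$ ($z{\left(K,w \right)} = w w 4 = w^{2} \cdot 4 = 4 w^{2}$)
$z{\left(A{\left(1 \right)},-7 \right)} + 25 = 4 \left(-7\right)^{2} + 25 = 4 \cdot 49 + 25 = 196 + 25 = 221$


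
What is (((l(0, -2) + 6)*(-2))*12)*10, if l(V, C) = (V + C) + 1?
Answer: -1200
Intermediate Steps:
l(V, C) = 1 + C + V (l(V, C) = (C + V) + 1 = 1 + C + V)
(((l(0, -2) + 6)*(-2))*12)*10 = ((((1 - 2 + 0) + 6)*(-2))*12)*10 = (((-1 + 6)*(-2))*12)*10 = ((5*(-2))*12)*10 = -10*12*10 = -120*10 = -1200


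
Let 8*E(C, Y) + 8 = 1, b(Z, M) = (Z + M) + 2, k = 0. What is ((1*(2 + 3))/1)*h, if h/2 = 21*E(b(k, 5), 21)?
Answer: -735/4 ≈ -183.75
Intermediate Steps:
b(Z, M) = 2 + M + Z (b(Z, M) = (M + Z) + 2 = 2 + M + Z)
E(C, Y) = -7/8 (E(C, Y) = -1 + (⅛)*1 = -1 + ⅛ = -7/8)
h = -147/4 (h = 2*(21*(-7/8)) = 2*(-147/8) = -147/4 ≈ -36.750)
((1*(2 + 3))/1)*h = ((1*(2 + 3))/1)*(-147/4) = ((1*5)*1)*(-147/4) = (5*1)*(-147/4) = 5*(-147/4) = -735/4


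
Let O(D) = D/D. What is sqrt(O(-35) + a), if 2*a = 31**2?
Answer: 3*sqrt(214)/2 ≈ 21.943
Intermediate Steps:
O(D) = 1
a = 961/2 (a = (1/2)*31**2 = (1/2)*961 = 961/2 ≈ 480.50)
sqrt(O(-35) + a) = sqrt(1 + 961/2) = sqrt(963/2) = 3*sqrt(214)/2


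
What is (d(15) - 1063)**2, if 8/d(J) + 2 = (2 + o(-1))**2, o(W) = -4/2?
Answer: 1138489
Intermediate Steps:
o(W) = -2 (o(W) = -4*1/2 = -2)
d(J) = -4 (d(J) = 8/(-2 + (2 - 2)**2) = 8/(-2 + 0**2) = 8/(-2 + 0) = 8/(-2) = 8*(-1/2) = -4)
(d(15) - 1063)**2 = (-4 - 1063)**2 = (-1067)**2 = 1138489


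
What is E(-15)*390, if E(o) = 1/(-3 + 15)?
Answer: 65/2 ≈ 32.500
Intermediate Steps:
E(o) = 1/12
E(-15)*390 = (1/12)*390 = 65/2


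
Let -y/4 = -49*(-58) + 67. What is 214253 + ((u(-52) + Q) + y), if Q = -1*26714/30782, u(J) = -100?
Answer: 3116925790/15391 ≈ 2.0252e+5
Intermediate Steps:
Q = -13357/15391 (Q = -26714*1/30782 = -13357/15391 ≈ -0.86784)
y = -11636 (y = -4*(-49*(-58) + 67) = -4*(2842 + 67) = -4*2909 = -11636)
214253 + ((u(-52) + Q) + y) = 214253 + ((-100 - 13357/15391) - 11636) = 214253 + (-1552457/15391 - 11636) = 214253 - 180642133/15391 = 3116925790/15391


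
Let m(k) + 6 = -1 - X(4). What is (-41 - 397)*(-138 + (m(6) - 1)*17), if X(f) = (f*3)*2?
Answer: 298716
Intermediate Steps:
X(f) = 6*f (X(f) = (3*f)*2 = 6*f)
m(k) = -31 (m(k) = -6 + (-1 - 6*4) = -6 + (-1 - 1*24) = -6 + (-1 - 24) = -6 - 25 = -31)
(-41 - 397)*(-138 + (m(6) - 1)*17) = (-41 - 397)*(-138 + (-31 - 1)*17) = -438*(-138 - 32*17) = -438*(-138 - 544) = -438*(-682) = 298716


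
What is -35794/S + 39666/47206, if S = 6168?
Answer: -361257919/72791652 ≈ -4.9629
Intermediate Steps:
-35794/S + 39666/47206 = -35794/6168 + 39666/47206 = -35794*1/6168 + 39666*(1/47206) = -17897/3084 + 19833/23603 = -361257919/72791652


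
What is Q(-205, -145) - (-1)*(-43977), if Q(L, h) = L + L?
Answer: -44387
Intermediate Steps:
Q(L, h) = 2*L
Q(-205, -145) - (-1)*(-43977) = 2*(-205) - (-1)*(-43977) = -410 - 1*43977 = -410 - 43977 = -44387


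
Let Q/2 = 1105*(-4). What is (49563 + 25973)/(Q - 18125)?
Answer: -75536/26965 ≈ -2.8013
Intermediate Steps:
Q = -8840 (Q = 2*(1105*(-4)) = 2*(-4420) = -8840)
(49563 + 25973)/(Q - 18125) = (49563 + 25973)/(-8840 - 18125) = 75536/(-26965) = 75536*(-1/26965) = -75536/26965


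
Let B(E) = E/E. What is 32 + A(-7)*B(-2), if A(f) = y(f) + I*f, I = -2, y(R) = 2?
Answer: 48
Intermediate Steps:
B(E) = 1
A(f) = 2 - 2*f
32 + A(-7)*B(-2) = 32 + (2 - 2*(-7))*1 = 32 + (2 + 14)*1 = 32 + 16*1 = 32 + 16 = 48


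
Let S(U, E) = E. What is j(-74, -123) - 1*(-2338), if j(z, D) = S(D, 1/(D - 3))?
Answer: 294587/126 ≈ 2338.0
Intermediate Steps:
j(z, D) = 1/(-3 + D) (j(z, D) = 1/(D - 3) = 1/(-3 + D))
j(-74, -123) - 1*(-2338) = 1/(-3 - 123) - 1*(-2338) = 1/(-126) + 2338 = -1/126 + 2338 = 294587/126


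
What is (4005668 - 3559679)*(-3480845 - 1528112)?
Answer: -2233939723473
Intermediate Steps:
(4005668 - 3559679)*(-3480845 - 1528112) = 445989*(-5008957) = -2233939723473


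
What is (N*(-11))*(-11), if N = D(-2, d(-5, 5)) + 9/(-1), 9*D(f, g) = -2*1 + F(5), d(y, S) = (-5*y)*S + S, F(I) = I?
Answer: -3146/3 ≈ -1048.7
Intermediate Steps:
d(y, S) = S - 5*S*y (d(y, S) = -5*S*y + S = S - 5*S*y)
D(f, g) = ⅓ (D(f, g) = (-2*1 + 5)/9 = (-2 + 5)/9 = (⅑)*3 = ⅓)
N = -26/3 (N = ⅓ + 9/(-1) = ⅓ + 9*(-1) = ⅓ - 9 = -26/3 ≈ -8.6667)
(N*(-11))*(-11) = -26/3*(-11)*(-11) = (286/3)*(-11) = -3146/3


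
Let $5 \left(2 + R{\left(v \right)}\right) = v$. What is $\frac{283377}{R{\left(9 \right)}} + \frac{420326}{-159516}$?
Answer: $- \frac{113008123993}{79758} \approx -1.4169 \cdot 10^{6}$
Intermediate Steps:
$R{\left(v \right)} = -2 + \frac{v}{5}$
$\frac{283377}{R{\left(9 \right)}} + \frac{420326}{-159516} = \frac{283377}{-2 + \frac{1}{5} \cdot 9} + \frac{420326}{-159516} = \frac{283377}{-2 + \frac{9}{5}} + 420326 \left(- \frac{1}{159516}\right) = \frac{283377}{- \frac{1}{5}} - \frac{210163}{79758} = 283377 \left(-5\right) - \frac{210163}{79758} = -1416885 - \frac{210163}{79758} = - \frac{113008123993}{79758}$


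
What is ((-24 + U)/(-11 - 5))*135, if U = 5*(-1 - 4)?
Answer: 6615/16 ≈ 413.44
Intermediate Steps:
U = -25 (U = 5*(-5) = -25)
((-24 + U)/(-11 - 5))*135 = ((-24 - 25)/(-11 - 5))*135 = -49/(-16)*135 = -49*(-1/16)*135 = (49/16)*135 = 6615/16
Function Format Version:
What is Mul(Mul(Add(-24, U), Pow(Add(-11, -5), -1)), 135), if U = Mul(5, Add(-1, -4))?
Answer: Rational(6615, 16) ≈ 413.44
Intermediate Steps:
U = -25 (U = Mul(5, -5) = -25)
Mul(Mul(Add(-24, U), Pow(Add(-11, -5), -1)), 135) = Mul(Mul(Add(-24, -25), Pow(Add(-11, -5), -1)), 135) = Mul(Mul(-49, Pow(-16, -1)), 135) = Mul(Mul(-49, Rational(-1, 16)), 135) = Mul(Rational(49, 16), 135) = Rational(6615, 16)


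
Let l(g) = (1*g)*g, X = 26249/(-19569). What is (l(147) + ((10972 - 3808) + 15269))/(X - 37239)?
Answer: -430928949/364378120 ≈ -1.1826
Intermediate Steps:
X = -26249/19569 (X = 26249*(-1/19569) = -26249/19569 ≈ -1.3414)
l(g) = g² (l(g) = g*g = g²)
(l(147) + ((10972 - 3808) + 15269))/(X - 37239) = (147² + ((10972 - 3808) + 15269))/(-26249/19569 - 37239) = (21609 + (7164 + 15269))/(-728756240/19569) = (21609 + 22433)*(-19569/728756240) = 44042*(-19569/728756240) = -430928949/364378120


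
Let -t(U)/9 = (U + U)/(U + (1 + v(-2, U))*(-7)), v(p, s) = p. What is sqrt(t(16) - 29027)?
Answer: I*sqrt(15361907)/23 ≈ 170.41*I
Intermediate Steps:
t(U) = -18*U/(7 + U) (t(U) = -9*(U + U)/(U + (1 - 2)*(-7)) = -9*2*U/(U - 1*(-7)) = -9*2*U/(U + 7) = -9*2*U/(7 + U) = -18*U/(7 + U))
sqrt(t(16) - 29027) = sqrt(-18*16/(7 + 16) - 29027) = sqrt(-18*16/23 - 29027) = sqrt(-18*16*1/23 - 29027) = sqrt(-288/23 - 29027) = sqrt(-667909/23) = I*sqrt(15361907)/23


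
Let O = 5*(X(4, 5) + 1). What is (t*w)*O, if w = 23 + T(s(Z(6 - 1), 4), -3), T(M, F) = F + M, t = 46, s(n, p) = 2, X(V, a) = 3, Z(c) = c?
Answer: 20240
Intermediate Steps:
O = 20 (O = 5*(3 + 1) = 5*4 = 20)
w = 22 (w = 23 + (-3 + 2) = 23 - 1 = 22)
(t*w)*O = (46*22)*20 = 1012*20 = 20240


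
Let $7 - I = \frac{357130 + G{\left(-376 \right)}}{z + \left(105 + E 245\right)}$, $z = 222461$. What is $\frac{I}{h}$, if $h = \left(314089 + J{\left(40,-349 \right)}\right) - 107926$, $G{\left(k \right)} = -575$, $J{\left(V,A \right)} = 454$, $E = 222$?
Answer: $\frac{1582137}{57223817852} \approx 2.7648 \cdot 10^{-5}$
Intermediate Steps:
$h = 206617$ ($h = \left(314089 + 454\right) - 107926 = 314543 - 107926 = 206617$)
$I = \frac{1582137}{276956}$ ($I = 7 - \frac{357130 - 575}{222461 + \left(105 + 222 \cdot 245\right)} = 7 - \frac{356555}{222461 + \left(105 + 54390\right)} = 7 - \frac{356555}{222461 + 54495} = 7 - \frac{356555}{276956} = \frac{1582137}{276956} \approx 5.7126$)
$\frac{I}{h} = \frac{1582137}{276956 \cdot 206617} = \frac{1582137}{276956} \cdot \frac{1}{206617} = \frac{1582137}{57223817852}$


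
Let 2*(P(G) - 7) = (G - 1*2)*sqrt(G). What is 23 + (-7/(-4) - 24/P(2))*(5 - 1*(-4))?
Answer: 221/28 ≈ 7.8929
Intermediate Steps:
P(G) = 7 + sqrt(G)*(-2 + G)/2 (P(G) = 7 + ((G - 1*2)*sqrt(G))/2 = 7 + ((G - 2)*sqrt(G))/2 = 7 + ((-2 + G)*sqrt(G))/2 = 7 + (sqrt(G)*(-2 + G))/2 = 7 + sqrt(G)*(-2 + G)/2)
23 + (-7/(-4) - 24/P(2))*(5 - 1*(-4)) = 23 + (-7/(-4) - 24/(7 + 2**(3/2)/2 - sqrt(2)))*(5 - 1*(-4)) = 23 + (-7*(-1/4) - 24/(7 + (2*sqrt(2))/2 - sqrt(2)))*(5 + 4) = 23 + (7/4 - 24/(7 + sqrt(2) - sqrt(2)))*9 = 23 + (7/4 - 24/7)*9 = 23 - 47/28*9 = 23 - 423/28 = 221/28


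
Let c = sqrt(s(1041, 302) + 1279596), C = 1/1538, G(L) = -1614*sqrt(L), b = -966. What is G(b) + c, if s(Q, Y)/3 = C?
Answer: 3*sqrt(336312520582)/1538 - 1614*I*sqrt(966) ≈ 1131.2 - 50164.0*I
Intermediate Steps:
C = 1/1538 ≈ 0.00065020
s(Q, Y) = 3/1538 (s(Q, Y) = 3*(1/1538) = 3/1538)
c = 3*sqrt(336312520582)/1538 (c = sqrt(3/1538 + 1279596) = sqrt(1968018651/1538) = 3*sqrt(336312520582)/1538 ≈ 1131.2)
G(b) + c = -1614*I*sqrt(966) + 3*sqrt(336312520582)/1538 = 3*sqrt(336312520582)/1538 - 1614*I*sqrt(966)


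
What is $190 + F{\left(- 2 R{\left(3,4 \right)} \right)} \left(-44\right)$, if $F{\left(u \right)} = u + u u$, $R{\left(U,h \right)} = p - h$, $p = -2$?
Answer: $-6674$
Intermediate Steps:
$R{\left(U,h \right)} = -2 - h$
$F{\left(u \right)} = u + u^{2}$
$190 + F{\left(- 2 R{\left(3,4 \right)} \right)} \left(-44\right) = 190 + - 2 \left(-2 - 4\right) \left(1 - 2 \left(-2 - 4\right)\right) \left(-44\right) = 190 + \left(-2\right) \left(-6\right) \left(1 - -12\right) \left(-44\right) = 190 + 12 \left(1 + 12\right) \left(-44\right) = 190 + 12 \cdot 13 \left(-44\right) = 190 + 156 \left(-44\right) = 190 - 6864 = -6674$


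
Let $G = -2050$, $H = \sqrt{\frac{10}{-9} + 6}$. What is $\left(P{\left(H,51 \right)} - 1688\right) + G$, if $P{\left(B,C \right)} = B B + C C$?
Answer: $- \frac{10189}{9} \approx -1132.1$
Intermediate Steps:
$H = \frac{2 \sqrt{11}}{3}$ ($H = \sqrt{10 \left(- \frac{1}{9}\right) + 6} = \sqrt{- \frac{10}{9} + 6} = \sqrt{\frac{44}{9}} = \frac{2 \sqrt{11}}{3} \approx 2.2111$)
$P{\left(B,C \right)} = B^{2} + C^{2}$
$\left(P{\left(H,51 \right)} - 1688\right) + G = \left(\left(\left(\frac{2 \sqrt{11}}{3}\right)^{2} + 51^{2}\right) - 1688\right) - 2050 = \left(\left(\frac{44}{9} + 2601\right) - 1688\right) - 2050 = \left(\frac{23453}{9} - 1688\right) - 2050 = \frac{8261}{9} - 2050 = - \frac{10189}{9}$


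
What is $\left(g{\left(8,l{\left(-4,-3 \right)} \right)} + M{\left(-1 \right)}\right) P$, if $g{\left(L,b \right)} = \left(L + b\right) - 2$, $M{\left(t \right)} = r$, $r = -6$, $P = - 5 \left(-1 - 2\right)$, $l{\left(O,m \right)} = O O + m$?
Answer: $195$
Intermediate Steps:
$l{\left(O,m \right)} = m + O^{2}$ ($l{\left(O,m \right)} = O^{2} + m = m + O^{2}$)
$P = 15$ ($P = \left(-5\right) \left(-3\right) = 15$)
$M{\left(t \right)} = -6$
$g{\left(L,b \right)} = -2 + L + b$
$\left(g{\left(8,l{\left(-4,-3 \right)} \right)} + M{\left(-1 \right)}\right) P = \left(\left(-2 + 8 - \left(3 - \left(-4\right)^{2}\right)\right) - 6\right) 15 = \left(\left(-2 + 8 + \left(-3 + 16\right)\right) - 6\right) 15 = \left(\left(-2 + 8 + 13\right) - 6\right) 15 = \left(19 - 6\right) 15 = 13 \cdot 15 = 195$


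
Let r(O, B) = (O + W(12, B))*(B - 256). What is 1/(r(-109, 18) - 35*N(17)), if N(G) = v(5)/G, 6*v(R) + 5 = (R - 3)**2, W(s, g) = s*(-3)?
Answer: 102/3520055 ≈ 2.8977e-5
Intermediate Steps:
W(s, g) = -3*s
v(R) = -5/6 + (-3 + R)**2/6 (v(R) = -5/6 + (R - 3)**2/6 = -5/6 + (-3 + R)**2/6)
N(G) = -1/(6*G) (N(G) = (-5/6 + (-3 + 5)**2/6)/G = (-5/6 + (1/6)*2**2)/G = (-5/6 + (1/6)*4)/G = (-5/6 + 2/3)/G = -1/(6*G))
r(O, B) = (-256 + B)*(-36 + O) (r(O, B) = (O - 3*12)*(B - 256) = (O - 36)*(-256 + B) = (-36 + O)*(-256 + B) = (-256 + B)*(-36 + O))
1/(r(-109, 18) - 35*N(17)) = 1/((9216 - 256*(-109) - 36*18 + 18*(-109)) - (-35)/(6*17)) = 1/((9216 + 27904 - 648 - 1962) - (-35)/(6*17)) = 1/(34510 - 35*(-1/102)) = 1/(34510 + 35/102) = 1/(3520055/102) = 102/3520055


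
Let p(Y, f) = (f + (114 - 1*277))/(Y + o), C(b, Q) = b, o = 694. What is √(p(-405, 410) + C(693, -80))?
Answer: 2*√50131/17 ≈ 26.341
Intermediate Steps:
p(Y, f) = (-163 + f)/(694 + Y) (p(Y, f) = (f + (114 - 1*277))/(Y + 694) = (f + (114 - 277))/(694 + Y) = (f - 163)/(694 + Y) = (-163 + f)/(694 + Y))
√(p(-405, 410) + C(693, -80)) = √((-163 + 410)/(694 - 405) + 693) = √(247/289 + 693) = √(200524/289) = 2*√50131/17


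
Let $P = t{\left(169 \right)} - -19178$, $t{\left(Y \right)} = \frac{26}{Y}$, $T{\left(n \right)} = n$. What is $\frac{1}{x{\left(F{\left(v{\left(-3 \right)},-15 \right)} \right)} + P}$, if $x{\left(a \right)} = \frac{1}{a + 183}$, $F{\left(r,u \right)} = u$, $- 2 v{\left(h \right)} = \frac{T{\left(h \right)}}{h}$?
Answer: $\frac{2184}{41885101} \approx 5.2143 \cdot 10^{-5}$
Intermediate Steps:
$v{\left(h \right)} = - \frac{1}{2}$ ($v{\left(h \right)} = - \frac{h \frac{1}{h}}{2} = \left(- \frac{1}{2}\right) 1 = - \frac{1}{2}$)
$P = \frac{249316}{13}$ ($P = \frac{26}{169} - -19178 = 26 \cdot \frac{1}{169} + 19178 = \frac{2}{13} + 19178 = \frac{249316}{13} \approx 19178.0$)
$x{\left(a \right)} = \frac{1}{183 + a}$
$\frac{1}{x{\left(F{\left(v{\left(-3 \right)},-15 \right)} \right)} + P} = \frac{1}{\frac{1}{183 - 15} + \frac{249316}{13}} = \frac{1}{\frac{1}{168} + \frac{249316}{13}} = \frac{1}{\frac{41885101}{2184}} = \frac{2184}{41885101}$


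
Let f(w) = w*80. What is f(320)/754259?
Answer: 25600/754259 ≈ 0.033941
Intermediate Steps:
f(w) = 80*w
f(320)/754259 = (80*320)/754259 = 25600*(1/754259) = 25600/754259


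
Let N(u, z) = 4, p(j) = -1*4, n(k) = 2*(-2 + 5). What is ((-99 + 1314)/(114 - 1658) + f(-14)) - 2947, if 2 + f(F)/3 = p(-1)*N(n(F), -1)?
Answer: -4634759/1544 ≈ -3001.8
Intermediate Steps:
n(k) = 6 (n(k) = 2*3 = 6)
p(j) = -4
f(F) = -54 (f(F) = -6 + 3*(-4*4) = -6 + 3*(-16) = -6 - 48 = -54)
((-99 + 1314)/(114 - 1658) + f(-14)) - 2947 = ((-99 + 1314)/(114 - 1658) - 54) - 2947 = (1215/(-1544) - 54) - 2947 = (1215*(-1/1544) - 54) - 2947 = (-1215/1544 - 54) - 2947 = -84591/1544 - 2947 = -4634759/1544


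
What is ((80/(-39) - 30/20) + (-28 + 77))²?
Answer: 12567025/6084 ≈ 2065.6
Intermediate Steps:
((80/(-39) - 30/20) + (-28 + 77))² = ((80*(-1/39) - 30*1/20) + 49)² = ((-80/39 - 3/2) + 49)² = (-277/78 + 49)² = (3545/78)² = 12567025/6084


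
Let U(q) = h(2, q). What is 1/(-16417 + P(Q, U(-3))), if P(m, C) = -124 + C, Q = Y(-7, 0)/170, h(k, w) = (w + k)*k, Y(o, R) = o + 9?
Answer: -1/16543 ≈ -6.0449e-5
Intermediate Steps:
Y(o, R) = 9 + o
h(k, w) = k*(k + w) (h(k, w) = (k + w)*k = k*(k + w))
U(q) = 4 + 2*q (U(q) = 2*(2 + q) = 4 + 2*q)
Q = 1/85 (Q = (9 - 7)/170 = 2*(1/170) = 1/85 ≈ 0.011765)
1/(-16417 + P(Q, U(-3))) = 1/(-16417 + (-124 + (4 + 2*(-3)))) = 1/(-16417 + (-124 + (4 - 6))) = 1/(-16417 + (-124 - 2)) = 1/(-16417 - 126) = 1/(-16543) = -1/16543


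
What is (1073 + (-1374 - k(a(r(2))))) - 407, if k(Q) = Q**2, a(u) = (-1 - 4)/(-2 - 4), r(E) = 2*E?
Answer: -25513/36 ≈ -708.69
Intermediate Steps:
a(u) = 5/6 (a(u) = -5/(-6) = -5*(-1/6) = 5/6)
(1073 + (-1374 - k(a(r(2))))) - 407 = (1073 + (-1374 - (5/6)**2)) - 407 = (1073 + (-1374 - 1*25/36)) - 407 = (1073 + (-1374 - 25/36)) - 407 = (1073 - 49489/36) - 407 = -10861/36 - 407 = -25513/36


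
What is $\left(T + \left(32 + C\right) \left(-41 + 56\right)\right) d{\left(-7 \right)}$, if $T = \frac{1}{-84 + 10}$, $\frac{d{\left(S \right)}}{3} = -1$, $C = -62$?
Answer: $\frac{99903}{74} \approx 1350.0$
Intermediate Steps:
$d{\left(S \right)} = -3$ ($d{\left(S \right)} = 3 \left(-1\right) = -3$)
$T = - \frac{1}{74}$ ($T = \frac{1}{-74} = - \frac{1}{74} \approx -0.013514$)
$\left(T + \left(32 + C\right) \left(-41 + 56\right)\right) d{\left(-7 \right)} = \left(- \frac{1}{74} + \left(32 - 62\right) \left(-41 + 56\right)\right) \left(-3\right) = \left(- \frac{1}{74} - 450\right) \left(-3\right) = \left(- \frac{33301}{74}\right) \left(-3\right) = \frac{99903}{74}$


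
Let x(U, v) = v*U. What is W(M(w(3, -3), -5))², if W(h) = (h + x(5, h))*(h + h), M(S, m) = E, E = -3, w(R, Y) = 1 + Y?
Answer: 11664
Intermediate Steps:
x(U, v) = U*v
M(S, m) = -3
W(h) = 12*h² (W(h) = (h + 5*h)*(h + h) = (6*h)*(2*h) = 12*h²)
W(M(w(3, -3), -5))² = (12*(-3)²)² = (12*9)² = 108² = 11664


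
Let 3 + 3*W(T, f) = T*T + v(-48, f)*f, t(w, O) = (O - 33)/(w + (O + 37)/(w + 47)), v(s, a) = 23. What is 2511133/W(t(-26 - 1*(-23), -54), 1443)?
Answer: 55749663733/250471990 ≈ 222.58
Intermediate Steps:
t(w, O) = (-33 + O)/(w + (37 + O)/(47 + w))
W(T, f) = -1 + T²/3 + 23*f/3 (W(T, f) = -1 + (T*T + 23*f)/3 = -1 + (T² + 23*f)/3 = -1 + (T²/3 + 23*f/3) = -1 + T²/3 + 23*f/3)
2511133/W(t(-26 - 1*(-23), -54), 1443) = 2511133/(-1 + ((-1551 - 33*(-26 - 1*(-23)) + 47*(-54) - 54*(-26 - 1*(-23)))/(37 - 54 + (-26 - 1*(-23))² + 47*(-26 - 1*(-23))))²/3 + (23/3)*1443) = 2511133/(-1 + ((-1551 - 33*(-26 + 23) - 2538 - 54*(-26 + 23))/(37 - 54 + (-26 + 23)² + 47*(-26 + 23)))²/3 + 11063) = 2511133/(-1 + ((-1551 - 33*(-3) - 2538 - 54*(-3))/(37 - 54 + (-3)² + 47*(-3)))²/3 + 11063) = 2511133/(-1 + ((-1551 + 99 - 2538 + 162)/(37 - 54 + 9 - 141))²/3 + 11063) = 2511133/(-1 + (-3828/(-149))²/3 + 11063) = 2511133/(-1 + (-1/149*(-3828))²/3 + 11063) = 2511133/(-1 + (3828/149)²/3 + 11063) = 2511133/(-1 + (⅓)*(14653584/22201) + 11063) = 2511133/(-1 + 4884528/22201 + 11063) = 2511133/(250471990/22201) = 2511133*(22201/250471990) = 55749663733/250471990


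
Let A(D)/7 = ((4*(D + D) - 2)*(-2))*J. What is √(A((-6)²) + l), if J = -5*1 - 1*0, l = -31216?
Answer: 6*I*√311 ≈ 105.81*I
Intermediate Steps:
J = -5 (J = -5 + 0 = -5)
A(D) = -140 + 560*D (A(D) = 7*(((4*(D + D) - 2)*(-2))*(-5)) = 7*(((4*(2*D) - 2)*(-2))*(-5)) = 7*(((8*D - 2)*(-2))*(-5)) = 7*(((-2 + 8*D)*(-2))*(-5)) = 7*((4 - 16*D)*(-5)) = 7*(-20 + 80*D) = -140 + 560*D)
√(A((-6)²) + l) = √((-140 + 560*(-6)²) - 31216) = √((-140 + 560*36) - 31216) = √((-140 + 20160) - 31216) = √(20020 - 31216) = √(-11196) = 6*I*√311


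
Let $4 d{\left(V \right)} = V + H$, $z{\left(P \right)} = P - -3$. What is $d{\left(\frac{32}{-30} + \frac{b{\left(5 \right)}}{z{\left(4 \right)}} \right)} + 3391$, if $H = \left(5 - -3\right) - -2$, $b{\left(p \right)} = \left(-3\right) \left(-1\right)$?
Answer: $\frac{1425203}{420} \approx 3393.3$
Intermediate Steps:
$b{\left(p \right)} = 3$
$H = 10$ ($H = \left(5 + 3\right) + 2 = 8 + 2 = 10$)
$z{\left(P \right)} = 3 + P$ ($z{\left(P \right)} = P + 3 = 3 + P$)
$d{\left(V \right)} = \frac{5}{2} + \frac{V}{4}$ ($d{\left(V \right)} = \frac{V + 10}{4} = \frac{10 + V}{4} = \frac{5}{2} + \frac{V}{4}$)
$d{\left(\frac{32}{-30} + \frac{b{\left(5 \right)}}{z{\left(4 \right)}} \right)} + 3391 = \left(\frac{5}{2} + \frac{\frac{32}{-30} + \frac{3}{3 + 4}}{4}\right) + 3391 = \left(\frac{5}{2} + \frac{32 \left(- \frac{1}{30}\right) + \frac{3}{7}}{4}\right) + 3391 = \left(\frac{5}{2} + \frac{- \frac{16}{15} + 3 \cdot \frac{1}{7}}{4}\right) + 3391 = \left(\frac{5}{2} + \frac{- \frac{16}{15} + \frac{3}{7}}{4}\right) + 3391 = \left(\frac{5}{2} + \frac{1}{4} \left(- \frac{67}{105}\right)\right) + 3391 = \left(\frac{5}{2} - \frac{67}{420}\right) + 3391 = \frac{983}{420} + 3391 = \frac{1425203}{420}$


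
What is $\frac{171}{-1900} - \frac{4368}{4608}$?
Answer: $- \frac{2491}{2400} \approx -1.0379$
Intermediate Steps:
$\frac{171}{-1900} - \frac{4368}{4608} = 171 \left(- \frac{1}{1900}\right) - \frac{91}{96} = - \frac{9}{100} - \frac{91}{96} = - \frac{2491}{2400}$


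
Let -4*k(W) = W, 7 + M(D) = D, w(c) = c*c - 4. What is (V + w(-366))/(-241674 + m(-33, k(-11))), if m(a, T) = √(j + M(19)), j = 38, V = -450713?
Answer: 38276448957/29203161113 + 1583805*√2/58406322226 ≈ 1.3107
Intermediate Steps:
w(c) = -4 + c² (w(c) = c² - 4 = -4 + c²)
M(D) = -7 + D
k(W) = -W/4
m(a, T) = 5*√2 (m(a, T) = √(38 + (-7 + 19)) = √(38 + 12) = √50 = 5*√2)
(V + w(-366))/(-241674 + m(-33, k(-11))) = (-450713 + (-4 + (-366)²))/(-241674 + 5*√2) = (-450713 + (-4 + 133956))/(-241674 + 5*√2) = (-450713 + 133952)/(-241674 + 5*√2) = -316761/(-241674 + 5*√2)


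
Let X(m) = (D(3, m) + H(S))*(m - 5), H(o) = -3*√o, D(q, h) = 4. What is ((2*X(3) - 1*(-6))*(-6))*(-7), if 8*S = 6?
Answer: -420 + 252*√3 ≈ 16.477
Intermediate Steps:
S = ¾ (S = (⅛)*6 = ¾ ≈ 0.75000)
X(m) = (-5 + m)*(4 - 3*√3/2) (X(m) = (4 - 3*√3/2)*(m - 5) = (4 - 3*√3/2)*(-5 + m) = (-5 + m)*(4 - 3*√3/2))
((2*X(3) - 1*(-6))*(-6))*(-7) = ((2*(-20 + 4*3 + 15*√3/2 - 3/2*3*√3) - 1*(-6))*(-6))*(-7) = ((2*(-20 + 12 + 15*√3/2 - 9*√3/2) + 6)*(-6))*(-7) = ((2*(-8 + 3*√3) + 6)*(-6))*(-7) = (((-16 + 6*√3) + 6)*(-6))*(-7) = ((-10 + 6*√3)*(-6))*(-7) = (60 - 36*√3)*(-7) = -420 + 252*√3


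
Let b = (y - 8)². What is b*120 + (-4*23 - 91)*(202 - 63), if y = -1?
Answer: -15717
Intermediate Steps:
b = 81 (b = (-1 - 8)² = (-9)² = 81)
b*120 + (-4*23 - 91)*(202 - 63) = 81*120 + (-4*23 - 91)*(202 - 63) = 9720 + (-92 - 91)*139 = 9720 - 183*139 = 9720 - 25437 = -15717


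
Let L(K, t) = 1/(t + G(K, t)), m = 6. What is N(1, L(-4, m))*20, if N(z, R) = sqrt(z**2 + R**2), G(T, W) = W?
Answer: 5*sqrt(145)/3 ≈ 20.069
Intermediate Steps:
L(K, t) = 1/(2*t) (L(K, t) = 1/(t + t) = 1/(2*t))
N(z, R) = sqrt(R**2 + z**2)
N(1, L(-4, m))*20 = sqrt(((1/2)/6)**2 + 1**2)*20 = sqrt(((1/2)*(1/6))**2 + 1)*20 = sqrt((1/12)**2 + 1)*20 = sqrt(1/144 + 1)*20 = sqrt(145/144)*20 = (sqrt(145)/12)*20 = 5*sqrt(145)/3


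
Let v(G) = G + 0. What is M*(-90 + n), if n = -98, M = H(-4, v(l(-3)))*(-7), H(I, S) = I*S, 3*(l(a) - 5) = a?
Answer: -21056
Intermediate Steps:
l(a) = 5 + a/3
v(G) = G
M = 112 (M = -4*(5 + (⅓)*(-3))*(-7) = -4*(5 - 1)*(-7) = -4*4*(-7) = -16*(-7) = 112)
M*(-90 + n) = 112*(-90 - 98) = 112*(-188) = -21056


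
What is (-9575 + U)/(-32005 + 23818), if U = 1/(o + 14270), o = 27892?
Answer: 403701149/345180294 ≈ 1.1695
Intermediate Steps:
U = 1/42162 (U = 1/(27892 + 14270) = 1/42162 ≈ 2.3718e-5)
(-9575 + U)/(-32005 + 23818) = (-9575 + 1/42162)/(-32005 + 23818) = -403701149/42162/(-8187) = -403701149/42162*(-1/8187) = 403701149/345180294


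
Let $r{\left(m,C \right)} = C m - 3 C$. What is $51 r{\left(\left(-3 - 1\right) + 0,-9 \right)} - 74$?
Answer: $3139$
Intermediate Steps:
$r{\left(m,C \right)} = - 3 C + C m$
$51 r{\left(\left(-3 - 1\right) + 0,-9 \right)} - 74 = 51 \left(- 9 \left(-3 + \left(\left(-3 - 1\right) + 0\right)\right)\right) - 74 = 51 \left(- 9 \left(-3 + \left(-4 + 0\right)\right)\right) - 74 = 51 \left(- 9 \left(-3 - 4\right)\right) - 74 = 51 \left(\left(-9\right) \left(-7\right)\right) - 74 = 51 \cdot 63 - 74 = 3213 - 74 = 3139$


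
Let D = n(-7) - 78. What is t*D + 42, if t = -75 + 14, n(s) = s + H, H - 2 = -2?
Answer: 5227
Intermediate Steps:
H = 0 (H = 2 - 2 = 0)
n(s) = s (n(s) = s + 0 = s)
t = -61
D = -85 (D = -7 - 78 = -85)
t*D + 42 = -61*(-85) + 42 = 5185 + 42 = 5227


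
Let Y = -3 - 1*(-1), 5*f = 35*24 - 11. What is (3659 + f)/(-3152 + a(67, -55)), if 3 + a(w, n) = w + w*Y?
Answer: -9562/8055 ≈ -1.1871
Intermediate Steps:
f = 829/5 (f = (35*24 - 11)/5 = (840 - 11)/5 = (1/5)*829 = 829/5 ≈ 165.80)
Y = -2 (Y = -3 + 1 = -2)
a(w, n) = -3 - w (a(w, n) = -3 + (w + w*(-2)) = -3 + (w - 2*w) = -3 - w)
(3659 + f)/(-3152 + a(67, -55)) = (3659 + 829/5)/(-3152 + (-3 - 1*67)) = 19124/(5*(-3152 + (-3 - 67))) = 19124/(5*(-3152 - 70)) = (19124/5)/(-3222) = (19124/5)*(-1/3222) = -9562/8055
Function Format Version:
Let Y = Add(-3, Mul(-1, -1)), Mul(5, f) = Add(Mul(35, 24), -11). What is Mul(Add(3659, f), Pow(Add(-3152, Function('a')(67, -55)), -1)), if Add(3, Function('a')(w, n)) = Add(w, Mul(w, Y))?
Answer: Rational(-9562, 8055) ≈ -1.1871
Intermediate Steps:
f = Rational(829, 5) (f = Mul(Rational(1, 5), Add(Mul(35, 24), -11)) = Mul(Rational(1, 5), Add(840, -11)) = Mul(Rational(1, 5), 829) = Rational(829, 5) ≈ 165.80)
Y = -2 (Y = Add(-3, 1) = -2)
Function('a')(w, n) = Add(-3, Mul(-1, w)) (Function('a')(w, n) = Add(-3, Add(w, Mul(w, -2))) = Add(-3, Add(w, Mul(-2, w))) = Add(-3, Mul(-1, w)))
Mul(Add(3659, f), Pow(Add(-3152, Function('a')(67, -55)), -1)) = Mul(Add(3659, Rational(829, 5)), Pow(Add(-3152, Add(-3, Mul(-1, 67))), -1)) = Mul(Rational(19124, 5), Pow(Add(-3152, Add(-3, -67)), -1)) = Mul(Rational(19124, 5), Pow(Add(-3152, -70), -1)) = Mul(Rational(19124, 5), Pow(-3222, -1)) = Mul(Rational(19124, 5), Rational(-1, 3222)) = Rational(-9562, 8055)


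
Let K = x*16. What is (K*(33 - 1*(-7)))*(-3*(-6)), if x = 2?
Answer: 23040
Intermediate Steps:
K = 32 (K = 2*16 = 32)
(K*(33 - 1*(-7)))*(-3*(-6)) = (32*(33 - 1*(-7)))*(-3*(-6)) = (32*(33 + 7))*18 = (32*40)*18 = 1280*18 = 23040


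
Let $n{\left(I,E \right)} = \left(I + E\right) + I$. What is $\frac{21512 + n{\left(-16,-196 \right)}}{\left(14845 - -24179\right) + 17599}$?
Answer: $\frac{21284}{56623} \approx 0.37589$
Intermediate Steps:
$n{\left(I,E \right)} = E + 2 I$ ($n{\left(I,E \right)} = \left(E + I\right) + I = E + 2 I$)
$\frac{21512 + n{\left(-16,-196 \right)}}{\left(14845 - -24179\right) + 17599} = \frac{21512 + \left(-196 + 2 \left(-16\right)\right)}{\left(14845 - -24179\right) + 17599} = \frac{21512 - 228}{\left(14845 + 24179\right) + 17599} = \frac{21512 - 228}{39024 + 17599} = \frac{21284}{56623}$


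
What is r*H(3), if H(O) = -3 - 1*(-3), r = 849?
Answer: 0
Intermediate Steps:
H(O) = 0 (H(O) = -3 + 3 = 0)
r*H(3) = 849*0 = 0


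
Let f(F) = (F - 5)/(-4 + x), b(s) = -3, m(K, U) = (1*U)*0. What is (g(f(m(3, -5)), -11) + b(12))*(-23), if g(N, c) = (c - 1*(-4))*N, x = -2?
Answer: 1219/6 ≈ 203.17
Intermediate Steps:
m(K, U) = 0 (m(K, U) = U*0 = 0)
f(F) = ⅚ - F/6 (f(F) = (F - 5)/(-4 - 2) = (-5 + F)/(-6) = (-5 + F)*(-⅙) = ⅚ - F/6)
g(N, c) = N*(4 + c) (g(N, c) = (c + 4)*N = (4 + c)*N = N*(4 + c))
(g(f(m(3, -5)), -11) + b(12))*(-23) = ((⅚ - ⅙*0)*(4 - 11) - 3)*(-23) = ((⅚ + 0)*(-7) - 3)*(-23) = ((⅚)*(-7) - 3)*(-23) = (-35/6 - 3)*(-23) = -53/6*(-23) = 1219/6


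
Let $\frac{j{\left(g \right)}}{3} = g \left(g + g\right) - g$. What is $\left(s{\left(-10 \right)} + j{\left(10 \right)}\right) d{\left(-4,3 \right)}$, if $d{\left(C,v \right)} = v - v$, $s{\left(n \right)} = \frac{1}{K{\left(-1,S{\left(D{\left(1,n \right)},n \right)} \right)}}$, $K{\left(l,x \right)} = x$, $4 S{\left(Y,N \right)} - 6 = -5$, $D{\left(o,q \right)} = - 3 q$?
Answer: $0$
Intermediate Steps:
$S{\left(Y,N \right)} = \frac{1}{4}$ ($S{\left(Y,N \right)} = \frac{3}{2} + \frac{1}{4} \left(-5\right) = \frac{3}{2} - \frac{5}{4} = \frac{1}{4}$)
$s{\left(n \right)} = 4$ ($s{\left(n \right)} = \frac{1}{\frac{1}{4}} = 4$)
$d{\left(C,v \right)} = 0$
$j{\left(g \right)} = - 3 g + 6 g^{2}$ ($j{\left(g \right)} = 3 \left(g \left(g + g\right) - g\right) = 3 \left(g 2 g - g\right) = 3 \left(2 g^{2} - g\right) = 3 \left(- g + 2 g^{2}\right) = - 3 g + 6 g^{2}$)
$\left(s{\left(-10 \right)} + j{\left(10 \right)}\right) d{\left(-4,3 \right)} = \left(4 + 3 \cdot 10 \left(-1 + 2 \cdot 10\right)\right) 0 = \left(4 + 3 \cdot 10 \left(-1 + 20\right)\right) 0 = \left(4 + 3 \cdot 10 \cdot 19\right) 0 = \left(4 + 570\right) 0 = 574 \cdot 0 = 0$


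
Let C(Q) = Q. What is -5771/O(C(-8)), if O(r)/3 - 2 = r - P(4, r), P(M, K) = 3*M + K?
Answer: 5771/30 ≈ 192.37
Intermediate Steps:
P(M, K) = K + 3*M
O(r) = -30 (O(r) = 6 + 3*(r - (r + 3*4)) = 6 + 3*(r - (r + 12)) = 6 + 3*(r - (12 + r)) = 6 + 3*(r + (-12 - r)) = 6 + 3*(-12) = 6 - 36 = -30)
-5771/O(C(-8)) = -5771/(-30) = -5771*(-1/30) = 5771/30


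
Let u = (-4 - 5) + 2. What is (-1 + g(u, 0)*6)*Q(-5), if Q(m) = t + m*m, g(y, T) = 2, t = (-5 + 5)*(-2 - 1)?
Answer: 275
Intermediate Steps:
t = 0 (t = 0*(-3) = 0)
u = -7 (u = -9 + 2 = -7)
Q(m) = m² (Q(m) = 0 + m*m = 0 + m² = m²)
(-1 + g(u, 0)*6)*Q(-5) = (-1 + 2*6)*(-5)² = (-1 + 12)*25 = 11*25 = 275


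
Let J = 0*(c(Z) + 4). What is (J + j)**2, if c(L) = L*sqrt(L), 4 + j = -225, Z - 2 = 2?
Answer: 52441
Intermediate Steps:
Z = 4 (Z = 2 + 2 = 4)
j = -229 (j = -4 - 225 = -229)
c(L) = L**(3/2)
J = 0 (J = 0*(4**(3/2) + 4) = 0*(8 + 4) = 0*12 = 0)
(J + j)**2 = (0 - 229)**2 = (-229)**2 = 52441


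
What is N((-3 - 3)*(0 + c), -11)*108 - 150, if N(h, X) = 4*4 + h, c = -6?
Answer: 5466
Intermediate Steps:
N(h, X) = 16 + h
N((-3 - 3)*(0 + c), -11)*108 - 150 = (16 + (-3 - 3)*(0 - 6))*108 - 150 = (16 - 6*(-6))*108 - 150 = (16 + 36)*108 - 150 = 52*108 - 150 = 5616 - 150 = 5466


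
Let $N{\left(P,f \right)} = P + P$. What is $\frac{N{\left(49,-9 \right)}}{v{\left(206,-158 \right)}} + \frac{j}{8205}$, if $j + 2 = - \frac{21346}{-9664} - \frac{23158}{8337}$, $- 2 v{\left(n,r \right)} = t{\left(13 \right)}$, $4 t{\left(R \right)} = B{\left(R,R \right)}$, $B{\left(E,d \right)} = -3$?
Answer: $\frac{86379284060737}{330533370720} \approx 261.33$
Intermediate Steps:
$N{\left(P,f \right)} = 2 P$
$t{\left(R \right)} = - \frac{3}{4}$ ($t{\left(R \right)} = \frac{1}{4} \left(-3\right) = - \frac{3}{4}$)
$v{\left(n,r \right)} = \frac{3}{8}$ ($v{\left(n,r \right)} = \left(- \frac{1}{2}\right) \left(- \frac{3}{4}\right) = \frac{3}{8}$)
$j = - \frac{103487423}{40284384}$ ($j = -2 - \left(- \frac{10673}{4832} + \frac{23158}{8337}\right) = -2 - \frac{22918655}{40284384} = - \frac{103487423}{40284384} \approx -2.5689$)
$\frac{N{\left(49,-9 \right)}}{v{\left(206,-158 \right)}} + \frac{j}{8205} = \frac{2 \cdot 49}{\frac{3}{8}} - \frac{103487423}{40284384 \cdot 8205} = 98 \cdot \frac{8}{3} - \frac{103487423}{330533370720} = \frac{784}{3} - \frac{103487423}{330533370720} = \frac{86379284060737}{330533370720}$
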